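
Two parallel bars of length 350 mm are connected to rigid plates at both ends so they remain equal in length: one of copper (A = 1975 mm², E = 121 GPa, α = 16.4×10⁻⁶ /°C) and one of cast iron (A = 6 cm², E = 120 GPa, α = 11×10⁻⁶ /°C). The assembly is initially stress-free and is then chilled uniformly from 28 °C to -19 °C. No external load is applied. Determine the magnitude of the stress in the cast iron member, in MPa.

σ ≈ 23.4 MPa (compressive)

Both members must finish at the same length. With the larger α, the copper tends to over-contract; the plates restrain it, putting the copper in tension and the cast iron in compression. With no external load the two internal forces are equal and opposite, magnitude P.
Setting the final lengths equal and cancelling L: (α₁ − α₂)ΔT = P/(A₁E₁) + P/(A₂E₂).
|α₁ − α₂|·ΔT = 5.4×10⁻⁶ × 47 = 0.0002538.
1/(A₁E₁) + 1/(A₂E₂) = 1/(1975×121×10³) + 1/(600×120×10³) = 1.807×10⁻⁸ N⁻¹.
So P = 0.0002538 / 1.807×10⁻⁸ = 14.04 kN.
σ_{cast iron} = P/A₂ = 14040/600 = 23.4 MPa, compressive.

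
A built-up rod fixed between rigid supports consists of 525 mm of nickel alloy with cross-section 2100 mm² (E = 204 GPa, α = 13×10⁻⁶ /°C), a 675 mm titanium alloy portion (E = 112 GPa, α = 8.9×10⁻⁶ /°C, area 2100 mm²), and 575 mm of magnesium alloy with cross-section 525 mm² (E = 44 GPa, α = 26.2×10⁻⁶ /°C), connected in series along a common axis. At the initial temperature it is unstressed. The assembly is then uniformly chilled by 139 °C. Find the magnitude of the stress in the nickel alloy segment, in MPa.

If the supports were absent, the total length change would be Σ αᵢΔT Lᵢ = 13×10⁻⁶×139×525 + 8.9×10⁻⁶×139×675 + 26.2×10⁻⁶×139×575 = 3.878 mm.
Since the ends are fixed, an axial force P builds up, equal in every segment, with P · Σ Lᵢ/(AᵢEᵢ) = δ_free.
Σ Lᵢ/(AᵢEᵢ) = 525/(2100×204×10³) + 675/(2100×112×10³) + 575/(525×44×10³) = 2.899×10⁻⁵ mm/N.
So P = 3.878 / 2.899×10⁻⁵ = 133.8 kN, tensile.
σ_{nickel alloy} = P / A = 133800 / 2100 = 63.7 MPa.

σ ≈ 63.7 MPa (tensile)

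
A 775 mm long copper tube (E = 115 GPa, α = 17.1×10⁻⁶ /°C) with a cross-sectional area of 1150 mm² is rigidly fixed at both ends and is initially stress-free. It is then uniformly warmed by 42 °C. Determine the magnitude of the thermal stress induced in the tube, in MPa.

σ ≈ 82.6 MPa (compressive)

With length fixed, the mechanical strain must cancel the thermal strain αΔT = 17.1×10⁻⁶ × 42 = 718.2×10⁻⁶.
Hence σ = E·αΔT = 115×10³ × 718.2×10⁻⁶ = 82.59 MPa, compressive.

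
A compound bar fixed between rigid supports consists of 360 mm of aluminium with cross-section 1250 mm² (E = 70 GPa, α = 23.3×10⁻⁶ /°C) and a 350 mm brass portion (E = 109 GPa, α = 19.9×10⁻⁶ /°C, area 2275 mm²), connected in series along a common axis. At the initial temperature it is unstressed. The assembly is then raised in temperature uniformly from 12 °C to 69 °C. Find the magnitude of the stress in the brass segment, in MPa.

Free thermal expansion of the whole bar: Σ αᵢΔT Lᵢ = 23.3×10⁻⁶×57×360 + 19.9×10⁻⁶×57×350 = 0.8751 mm.
The walls prevent any net length change, so an axial force P (same in every segment) develops. Compatibility: P · Σ Lᵢ/(AᵢEᵢ) = δ_free.
Σ Lᵢ/(AᵢEᵢ) = 360/(1250×70×10³) + 350/(2275×109×10³) = 5.526×10⁻⁶ mm/N.
P = 0.8751 / 5.526×10⁻⁶ = 158400 N = 158.4 kN, compressive.
σ_{brass} = P / A = 158400 / 2275 = 69.61 MPa.

σ ≈ 69.6 MPa (compressive)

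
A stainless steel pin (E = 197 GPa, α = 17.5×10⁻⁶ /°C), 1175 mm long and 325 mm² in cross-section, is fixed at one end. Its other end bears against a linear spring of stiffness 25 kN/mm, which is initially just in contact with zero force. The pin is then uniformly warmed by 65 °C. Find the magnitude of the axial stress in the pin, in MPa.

σ ≈ 70.5 MPa (compressive)

If the spring were absent the pin would lengthen by αΔT L = 17.5×10⁻⁶ × 65 × 1175 = 1.337 mm.
With a force P in the spring, the elastic change of the pin is PL/(AE) and that of the spring is P/k; compatibility requires their sum to equal δ_free.
P [ L/(AE) + 1/k ] = δ_free → P [ 1175/(325×197×10³) + 1/(25×10³) ] = 1.337.
P = 1.337 / 5.835×10⁻⁵ = 22910 N.
σ = P/A = 22910/325 = 70.48 MPa.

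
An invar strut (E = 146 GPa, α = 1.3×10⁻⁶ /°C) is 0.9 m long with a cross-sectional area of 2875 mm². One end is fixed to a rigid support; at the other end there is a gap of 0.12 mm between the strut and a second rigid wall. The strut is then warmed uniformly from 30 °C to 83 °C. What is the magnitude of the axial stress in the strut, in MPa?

σ ≈ 0 MPa

Unrestrained expansion: δ_free = αΔT L = 1.3×10⁻⁶ × 53 × 900 = 0.06201 mm.
This is smaller than the 0.12 mm clearance, so the strut expands freely without reaching the stop — the stress is zero.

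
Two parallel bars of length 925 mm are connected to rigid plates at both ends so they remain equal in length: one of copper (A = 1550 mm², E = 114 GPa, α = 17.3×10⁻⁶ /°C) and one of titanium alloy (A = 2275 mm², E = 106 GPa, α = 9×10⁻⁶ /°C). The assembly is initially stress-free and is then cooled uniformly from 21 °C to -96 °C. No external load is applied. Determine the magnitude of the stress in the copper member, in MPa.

σ ≈ 63.9 MPa (tensile)

The copper has the larger α, so on cooling it would change length more than the titanium alloy if both were free. The rigid plates force a common final length, so the copper is put into tension and the titanium alloy into compression, with equal and opposite forces P (no external load).
Compatibility of the two members (thermal + elastic change equal): (α₁ − α₂)ΔT = P·[1/(A₁E₁) + 1/(A₂E₂)].
|α₁ − α₂|·ΔT = 8.3×10⁻⁶ × 117 = 0.0009711.
1/(A₁E₁) + 1/(A₂E₂) = 1/(1550×114×10³) + 1/(2275×106×10³) = 9.806×10⁻⁹ N⁻¹.
P = 0.0009711 / 9.806×10⁻⁹ = 99030 N = 99.03 kN.
σ_{copper} = P/A₁ = 99030/1550 = 63.89 MPa, tensile.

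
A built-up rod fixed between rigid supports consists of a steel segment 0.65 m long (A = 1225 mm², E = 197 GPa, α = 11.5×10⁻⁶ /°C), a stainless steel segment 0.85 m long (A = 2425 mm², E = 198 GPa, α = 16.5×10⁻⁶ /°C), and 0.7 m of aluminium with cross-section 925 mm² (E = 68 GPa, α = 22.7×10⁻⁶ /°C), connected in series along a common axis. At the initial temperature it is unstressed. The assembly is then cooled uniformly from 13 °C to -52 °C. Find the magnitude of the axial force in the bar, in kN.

With the walls removed the bar would change length by δ_free = Σ αᵢΔT Lᵢ = 11.5×10⁻⁶×65×650 + 16.5×10⁻⁶×65×850 + 22.7×10⁻⁶×65×700 = 2.43 mm.
Since the ends are fixed, an axial force P builds up, equal in every segment, with P · Σ Lᵢ/(AᵢEᵢ) = δ_free.
The series flexibility is Σ Lᵢ/(AᵢEᵢ) = 650/(1225×197×10³) + 850/(2425×198×10³) + 700/(925×68×10³) = 1.559×10⁻⁵ mm/N.
So P = 2.43 / 1.559×10⁻⁵ = 155.9 kN, tensile.

P ≈ 156 kN (tensile)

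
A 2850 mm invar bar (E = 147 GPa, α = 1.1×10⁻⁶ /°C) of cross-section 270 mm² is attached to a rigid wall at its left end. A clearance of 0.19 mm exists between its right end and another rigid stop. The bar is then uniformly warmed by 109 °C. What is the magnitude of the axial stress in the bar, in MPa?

σ ≈ 7.83 MPa (compressive)

If the wall were absent the bar would grow by αΔT L = 1.1×10⁻⁶ × 109 × 2850 = 0.3417 mm.
This exceeds the 0.19 mm gap, so the wall pushes back. The portion of expansion that must be recovered elastically is δ_free − gap = 0.3417 − 0.19 = 0.1517 mm.
That suppressed elongation corresponds to σ = E·Δ/L = 147×10³ × 0.1517/2850 = 7.825 MPa.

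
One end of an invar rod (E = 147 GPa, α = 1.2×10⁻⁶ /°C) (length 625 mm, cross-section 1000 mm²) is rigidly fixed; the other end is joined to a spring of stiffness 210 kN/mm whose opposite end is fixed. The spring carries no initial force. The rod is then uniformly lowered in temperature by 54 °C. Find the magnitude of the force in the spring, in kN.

Free thermal contraction: δ_free = αΔT L = 1.2×10⁻⁶ × 54 × 625 = 0.0405 mm.
With a force P in the spring, the elastic change of the rod is PL/(AE) and that of the spring is P/k; compatibility requires their sum to equal δ_free.
So P = δ_free / [L/(AE) + 1/k] = 0.0405 / [ 625/(1000×147×10³) + 1/(210×10³) ].
P = 0.0405 / 9.014×10⁻⁶ = 4493 N.

P ≈ 4.49 kN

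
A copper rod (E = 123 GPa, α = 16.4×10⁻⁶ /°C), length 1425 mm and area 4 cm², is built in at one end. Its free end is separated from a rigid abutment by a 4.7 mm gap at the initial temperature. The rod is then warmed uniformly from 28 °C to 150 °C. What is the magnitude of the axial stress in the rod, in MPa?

Unrestrained expansion: δ_free = αΔT L = 16.4×10⁻⁶ × 122 × 1425 = 2.851 mm.
This is smaller than the 4.7 mm clearance, so the rod expands freely without reaching the stop — the stress is zero.

σ ≈ 0 MPa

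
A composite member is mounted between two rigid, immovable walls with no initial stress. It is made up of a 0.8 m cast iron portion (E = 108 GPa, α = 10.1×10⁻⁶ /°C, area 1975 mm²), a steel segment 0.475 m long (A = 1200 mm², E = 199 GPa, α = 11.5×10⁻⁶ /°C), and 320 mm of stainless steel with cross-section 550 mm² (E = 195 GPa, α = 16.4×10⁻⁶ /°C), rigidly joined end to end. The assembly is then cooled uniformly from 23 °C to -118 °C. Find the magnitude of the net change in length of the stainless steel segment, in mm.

With the walls removed the bar would change length by δ_free = Σ αᵢΔT Lᵢ = 10.1×10⁻⁶×141×800 + 11.5×10⁻⁶×141×475 + 16.4×10⁻⁶×141×320 = 2.649 mm.
Since the ends are fixed, an axial force P builds up, equal in every segment, with P · Σ Lᵢ/(AᵢEᵢ) = δ_free.
Σ Lᵢ/(AᵢEᵢ) = 800/(1975×108×10³) + 475/(1200×199×10³) + 320/(550×195×10³) = 8.723×10⁻⁶ mm/N.
Hence P = δ_free / Σ(L/AE) = 2.649/8.723×10⁻⁶ = 303.7 kN (tensile).
For the stainless steel segment, free thermal change = 16.4×10⁻⁶×141×320 = 0.74 mm and elastic change from P = 303700×320/(550×195×10³) = 0.9062 mm; these oppose, so the net change is 0.166 mm (segment lengthens).

|ΔL| ≈ 0.166 mm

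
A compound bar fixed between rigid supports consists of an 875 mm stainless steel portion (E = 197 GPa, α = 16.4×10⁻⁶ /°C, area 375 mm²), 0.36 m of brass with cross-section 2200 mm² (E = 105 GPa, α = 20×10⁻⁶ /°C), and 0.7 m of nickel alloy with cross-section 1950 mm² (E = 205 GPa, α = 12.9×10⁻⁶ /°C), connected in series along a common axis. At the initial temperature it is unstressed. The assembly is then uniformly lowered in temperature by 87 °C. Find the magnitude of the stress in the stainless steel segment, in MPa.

σ ≈ 468 MPa (tensile)

With the walls removed the bar would change length by δ_free = Σ αᵢΔT Lᵢ = 16.4×10⁻⁶×87×875 + 20×10⁻⁶×87×360 + 12.9×10⁻⁶×87×700 = 2.66 mm.
The walls prevent any net length change, so an axial force P (same in every segment) develops. Compatibility: P · Σ Lᵢ/(AᵢEᵢ) = δ_free.
Σ Lᵢ/(AᵢEᵢ) = 875/(375×197×10³) + 360/(2200×105×10³) + 700/(1950×205×10³) = 1.515×10⁻⁵ mm/N.
P = 2.66 / 1.515×10⁻⁵ = 175600 N = 175.6 kN, tensile.
σ_{stainless steel} = P / A = 175600 / 375 = 468.2 MPa.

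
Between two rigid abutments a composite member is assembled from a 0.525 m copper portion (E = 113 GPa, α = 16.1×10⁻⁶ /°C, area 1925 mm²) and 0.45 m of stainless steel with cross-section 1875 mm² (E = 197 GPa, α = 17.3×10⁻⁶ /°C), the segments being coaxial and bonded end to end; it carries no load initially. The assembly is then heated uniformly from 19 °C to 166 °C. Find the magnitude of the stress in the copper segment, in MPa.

If the supports were absent, the total length change would be Σ αᵢΔT Lᵢ = 16.1×10⁻⁶×147×525 + 17.3×10⁻⁶×147×450 = 2.387 mm.
Since the ends are fixed, an axial force P builds up, equal in every segment, with P · Σ Lᵢ/(AᵢEᵢ) = δ_free.
Σ Lᵢ/(AᵢEᵢ) = 525/(1925×113×10³) + 450/(1875×197×10³) = 3.632×10⁻⁶ mm/N.
So P = 2.387 / 3.632×10⁻⁶ = 657.2 kN, compressive.
σ_{copper} = P / A = 657200 / 1925 = 341.4 MPa.

σ ≈ 341 MPa (compressive)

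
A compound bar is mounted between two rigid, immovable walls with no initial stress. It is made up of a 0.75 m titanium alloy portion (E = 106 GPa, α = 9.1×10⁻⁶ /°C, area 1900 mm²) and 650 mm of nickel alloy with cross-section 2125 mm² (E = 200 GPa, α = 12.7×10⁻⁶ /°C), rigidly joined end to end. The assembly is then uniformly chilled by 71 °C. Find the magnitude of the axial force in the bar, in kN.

With the walls removed the bar would change length by δ_free = Σ αᵢΔT Lᵢ = 9.1×10⁻⁶×71×750 + 12.7×10⁻⁶×71×650 = 1.071 mm.
The walls prevent any net length change, so an axial force P (same in every segment) develops. Compatibility: P · Σ Lᵢ/(AᵢEᵢ) = δ_free.
The series flexibility is Σ Lᵢ/(AᵢEᵢ) = 750/(1900×106×10³) + 650/(2125×200×10³) = 5.253×10⁻⁶ mm/N.
P = 1.071 / 5.253×10⁻⁶ = 203800 N = 203.8 kN, tensile.

P ≈ 204 kN (tensile)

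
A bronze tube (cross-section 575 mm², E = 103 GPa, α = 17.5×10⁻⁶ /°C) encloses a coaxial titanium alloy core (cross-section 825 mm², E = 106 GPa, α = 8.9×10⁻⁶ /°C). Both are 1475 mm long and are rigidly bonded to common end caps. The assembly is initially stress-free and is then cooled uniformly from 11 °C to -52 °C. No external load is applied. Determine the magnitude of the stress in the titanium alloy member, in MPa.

The bronze has the larger α, so on cooling it would change length more than the titanium alloy if both were free. The rigid plates force a common final length, so the bronze is put into tension and the titanium alloy into compression, with equal and opposite forces P (no external load).
Compatibility of the two members (thermal + elastic change equal): (α₁ − α₂)ΔT = P·[1/(A₁E₁) + 1/(A₂E₂)].
|α₁ − α₂|·ΔT = 8.6×10⁻⁶ × 63 = 0.0005418.
1/(A₁E₁) + 1/(A₂E₂) = 1/(575×103×10³) + 1/(825×106×10³) = 2.832×10⁻⁸ N⁻¹.
P = 0.0005418 / 2.832×10⁻⁸ = 19130 N = 19.13 kN.
σ_{titanium alloy} = P/A₂ = 19130/825 = 23.19 MPa, compressive.

σ ≈ 23.2 MPa (compressive)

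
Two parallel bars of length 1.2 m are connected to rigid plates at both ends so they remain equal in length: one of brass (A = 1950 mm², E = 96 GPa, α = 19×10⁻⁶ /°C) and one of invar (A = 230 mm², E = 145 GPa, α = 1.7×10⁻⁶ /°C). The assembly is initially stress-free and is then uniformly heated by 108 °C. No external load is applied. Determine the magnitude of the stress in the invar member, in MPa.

σ ≈ 230 MPa (tensile)

The brass has the larger α, so on heating it would change length more than the invar if both were free. The rigid plates force a common final length, so the brass is put into compression and the invar into tension, with equal and opposite forces P (no external load).
Equating the net (thermal + elastic) strains gives |α₁ − α₂|·ΔT = P·[1/(A₁E₁) + 1/(A₂E₂)].
|α₁ − α₂|·ΔT = 17.3×10⁻⁶ × 108 = 0.001868.
1/(A₁E₁) + 1/(A₂E₂) = 1/(1950×96×10³) + 1/(230×145×10³) = 3.533×10⁻⁸ N⁻¹.
So P = 0.001868 / 3.533×10⁻⁸ = 52.89 kN.
σ_{invar} = P/A₂ = 52890/230 = 230 MPa, tensile.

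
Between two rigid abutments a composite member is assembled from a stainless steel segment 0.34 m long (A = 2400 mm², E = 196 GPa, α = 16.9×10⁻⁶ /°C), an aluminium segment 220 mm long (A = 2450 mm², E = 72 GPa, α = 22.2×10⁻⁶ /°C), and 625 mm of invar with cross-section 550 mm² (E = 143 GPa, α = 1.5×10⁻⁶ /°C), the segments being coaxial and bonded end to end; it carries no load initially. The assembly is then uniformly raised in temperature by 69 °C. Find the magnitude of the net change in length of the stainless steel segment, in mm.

|ΔL| ≈ 0.338 mm

If the supports were absent, the total length change would be Σ αᵢΔT Lᵢ = 16.9×10⁻⁶×69×340 + 22.2×10⁻⁶×69×220 + 1.5×10⁻⁶×69×625 = 0.7982 mm.
The rigid supports impose zero overall length change; the single axial force P common to all segments must satisfy P Σ Lᵢ/(AᵢEᵢ) = δ_free.
Σ Lᵢ/(AᵢEᵢ) = 340/(2400×196×10³) + 220/(2450×72×10³) + 625/(550×143×10³) = 9.917×10⁻⁶ mm/N.
P = 0.7982 / 9.917×10⁻⁶ = 80490 N = 80.49 kN, compressive.
For the stainless steel segment, free thermal change = 16.9×10⁻⁶×69×340 = 0.3965 mm and elastic change from P = 80490×340/(2400×196×10³) = 0.05818 mm; these oppose, so the net change is 0.338 mm (segment lengthens).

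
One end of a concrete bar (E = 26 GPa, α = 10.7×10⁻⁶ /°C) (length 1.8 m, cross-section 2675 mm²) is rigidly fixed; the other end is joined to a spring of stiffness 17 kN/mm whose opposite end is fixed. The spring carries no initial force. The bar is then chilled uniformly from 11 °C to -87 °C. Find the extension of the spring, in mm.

δ ≈ 1.31 mm

If the spring were absent the bar would shorten by αΔT L = 10.7×10⁻⁶ × 98 × 1800 = 1.887 mm.
Let P be the tensile force in the spring. The bar extends elastically by PL/(AE) and the spring stretches by P/k; together these equal δ_free.
So P = δ_free / [L/(AE) + 1/k] = 1.887 / [ 1800/(2675×26×10³) + 1/(17×10³) ].
P = 1.887 / 8.47×10⁻⁵ = 22280 N.
Spring extension = P/k = 22280/(17×10³) = 1.311 mm.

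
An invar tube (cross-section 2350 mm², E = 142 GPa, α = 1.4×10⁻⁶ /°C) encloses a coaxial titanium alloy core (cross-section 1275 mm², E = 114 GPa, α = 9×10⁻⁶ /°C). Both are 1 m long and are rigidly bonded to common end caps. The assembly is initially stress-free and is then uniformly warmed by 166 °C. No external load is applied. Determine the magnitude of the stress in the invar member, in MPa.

σ ≈ 54.4 MPa (tensile)

The titanium alloy has the larger α, so on heating it would change length more than the invar if both were free. The rigid plates force a common final length, so the titanium alloy is put into compression and the invar into tension, with equal and opposite forces P (no external load).
Compatibility of the two members (thermal + elastic change equal): (α₁ − α₂)ΔT = P·[1/(A₁E₁) + 1/(A₂E₂)].
|α₁ − α₂|·ΔT = 7.6×10⁻⁶ × 166 = 0.001262.
1/(A₁E₁) + 1/(A₂E₂) = 1/(2350×142×10³) + 1/(1275×114×10³) = 9.877×10⁻⁹ N⁻¹.
P = 0.001262 / 9.877×10⁻⁹ = 127700 N = 127.7 kN.
σ_{invar} = P/A₁ = 127700/2350 = 54.36 MPa, tensile.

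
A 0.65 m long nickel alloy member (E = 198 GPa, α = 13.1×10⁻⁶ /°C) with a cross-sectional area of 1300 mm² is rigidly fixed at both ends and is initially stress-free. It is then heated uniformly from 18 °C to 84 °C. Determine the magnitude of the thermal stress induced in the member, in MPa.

Because both ends are immovable the net strain is zero, and the suppressed thermal strain is αΔT = 13.1×10⁻⁶ × 66 = 864.6×10⁻⁶.
σ = EαΔT = 198×10³ × 13.1×10⁻⁶ × 66 = 171.2 MPa (compressive; the member is trying to expand).

σ ≈ 171 MPa (compressive)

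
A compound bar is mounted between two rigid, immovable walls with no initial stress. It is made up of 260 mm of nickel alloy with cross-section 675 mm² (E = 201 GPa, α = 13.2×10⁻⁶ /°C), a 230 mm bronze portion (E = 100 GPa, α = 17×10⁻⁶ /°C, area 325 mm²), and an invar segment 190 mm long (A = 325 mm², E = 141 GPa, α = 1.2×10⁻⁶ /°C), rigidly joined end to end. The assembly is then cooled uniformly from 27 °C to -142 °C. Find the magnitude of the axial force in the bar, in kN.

P ≈ 97.4 kN (tensile)

Free thermal contraction of the whole bar: Σ αᵢΔT Lᵢ = 13.2×10⁻⁶×169×260 + 17×10⁻⁶×169×230 + 1.2×10⁻⁶×169×190 = 1.279 mm.
The walls prevent any net length change, so an axial force P (same in every segment) develops. Compatibility: P · Σ Lᵢ/(AᵢEᵢ) = δ_free.
The series flexibility is Σ Lᵢ/(AᵢEᵢ) = 260/(675×201×10³) + 230/(325×100×10³) + 190/(325×141×10³) = 1.314×10⁻⁵ mm/N.
Hence P = δ_free / Σ(L/AE) = 1.279/1.314×10⁻⁵ = 97.37 kN (tensile).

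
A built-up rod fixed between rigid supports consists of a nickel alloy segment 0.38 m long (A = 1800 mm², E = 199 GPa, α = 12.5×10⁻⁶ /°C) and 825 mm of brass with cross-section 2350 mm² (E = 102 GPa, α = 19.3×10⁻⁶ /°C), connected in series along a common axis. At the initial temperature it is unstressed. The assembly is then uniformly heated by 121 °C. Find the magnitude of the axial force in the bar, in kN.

Free thermal expansion of the whole bar: Σ αᵢΔT Lᵢ = 12.5×10⁻⁶×121×380 + 19.3×10⁻⁶×121×825 = 2.501 mm.
Since the ends are fixed, an axial force P builds up, equal in every segment, with P · Σ Lᵢ/(AᵢEᵢ) = δ_free.
Σ Lᵢ/(AᵢEᵢ) = 380/(1800×199×10³) + 825/(2350×102×10³) = 4.503×10⁻⁶ mm/N.
So P = 2.501 / 4.503×10⁻⁶ = 555.5 kN, compressive.

P ≈ 556 kN (compressive)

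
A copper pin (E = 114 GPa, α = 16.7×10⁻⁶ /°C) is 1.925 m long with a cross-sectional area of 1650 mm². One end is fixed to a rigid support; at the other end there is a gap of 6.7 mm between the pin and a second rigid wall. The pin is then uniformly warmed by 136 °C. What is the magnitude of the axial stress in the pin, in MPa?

σ ≈ 0 MPa

Free thermal elongation = αΔT L = 16.7×10⁻⁶ × 136 × 1925 = 4.372 mm.
This is smaller than the 6.7 mm clearance, so the pin expands freely without reaching the stop — the stress is zero.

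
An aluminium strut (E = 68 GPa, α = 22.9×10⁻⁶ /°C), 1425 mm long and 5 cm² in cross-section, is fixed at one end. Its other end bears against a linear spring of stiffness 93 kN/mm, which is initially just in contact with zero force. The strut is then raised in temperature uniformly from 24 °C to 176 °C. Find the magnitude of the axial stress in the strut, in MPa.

σ ≈ 188 MPa (compressive)

Free thermal expansion: δ_free = αΔT L = 22.9×10⁻⁶ × 152 × 1425 = 4.96 mm.
Let P be the compressive force at the spring. The strut shortens elastically by PL/(AE) and the spring compresses by P/k; together these equal δ_free.
P [ L/(AE) + 1/k ] = δ_free → P [ 1425/(500×68×10³) + 1/(93×10³) ] = 4.96.
P = 4.96 / 5.266×10⁻⁵ = 94180 N.
σ = P/A = 94180/500 = 188.4 MPa.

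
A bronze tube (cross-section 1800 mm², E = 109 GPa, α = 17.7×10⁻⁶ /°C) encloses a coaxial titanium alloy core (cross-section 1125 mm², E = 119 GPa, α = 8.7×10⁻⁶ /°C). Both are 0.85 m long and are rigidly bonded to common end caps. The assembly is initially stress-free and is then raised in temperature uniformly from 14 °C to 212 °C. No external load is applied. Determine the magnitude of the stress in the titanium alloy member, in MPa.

Both members must finish at the same length. With the larger α, the bronze tends to over-expand; the plates restrain it, putting the bronze in compression and the titanium alloy in tension. With no external load the two internal forces are equal and opposite, magnitude P.
Equating the net (thermal + elastic) strains gives |α₁ − α₂|·ΔT = P·[1/(A₁E₁) + 1/(A₂E₂)].
|α₁ − α₂|·ΔT = 9×10⁻⁶ × 198 = 0.001782.
1/(A₁E₁) + 1/(A₂E₂) = 1/(1800×109×10³) + 1/(1125×119×10³) = 1.257×10⁻⁸ N⁻¹.
P = 0.001782 / 1.257×10⁻⁸ = 141800 N = 141.8 kN.
σ_{titanium alloy} = P/A₂ = 141800/1125 = 126 MPa, tensile.

σ ≈ 126 MPa (tensile)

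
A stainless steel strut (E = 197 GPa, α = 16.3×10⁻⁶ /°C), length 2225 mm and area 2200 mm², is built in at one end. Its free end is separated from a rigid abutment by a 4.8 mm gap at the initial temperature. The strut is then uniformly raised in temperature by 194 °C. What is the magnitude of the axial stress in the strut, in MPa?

Unrestrained expansion: δ_free = αΔT L = 16.3×10⁻⁶ × 194 × 2225 = 7.036 mm.
The gap closes (δ_free > 4.8 mm) and the wall then resists a further 7.036 − 4.8 = 2.236 mm of expansion.
That suppressed elongation corresponds to σ = E·Δ/L = 197×10³ × 2.236/2225 = 198 MPa.

σ ≈ 198 MPa (compressive)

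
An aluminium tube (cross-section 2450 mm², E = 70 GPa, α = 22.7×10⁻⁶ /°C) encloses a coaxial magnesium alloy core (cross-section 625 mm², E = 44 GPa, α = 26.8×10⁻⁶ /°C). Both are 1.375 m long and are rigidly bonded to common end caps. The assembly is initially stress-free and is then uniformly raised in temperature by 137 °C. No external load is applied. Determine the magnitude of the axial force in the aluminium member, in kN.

P ≈ 13.3 kN (tensile in the aluminium)

Both members must finish at the same length. With the larger α, the magnesium alloy tends to over-expand; the plates restrain it, putting the magnesium alloy in compression and the aluminium in tension. With no external load the two internal forces are equal and opposite, magnitude P.
Compatibility of the two members (thermal + elastic change equal): (α₁ − α₂)ΔT = P·[1/(A₁E₁) + 1/(A₂E₂)].
|α₁ − α₂|·ΔT = 4.1×10⁻⁶ × 137 = 0.0005617.
1/(A₁E₁) + 1/(A₂E₂) = 1/(2450×70×10³) + 1/(625×44×10³) = 4.219×10⁻⁸ N⁻¹.
So P = 0.0005617 / 4.219×10⁻⁸ = 13.31 kN.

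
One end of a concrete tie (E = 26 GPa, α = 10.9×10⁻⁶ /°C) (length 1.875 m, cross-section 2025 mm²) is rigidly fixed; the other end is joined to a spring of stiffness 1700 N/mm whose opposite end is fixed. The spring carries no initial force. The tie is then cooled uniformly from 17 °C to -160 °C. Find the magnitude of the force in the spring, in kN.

P ≈ 5.8 kN

The unrestrained thermal change is αΔT L = 10.9×10⁻⁶ × 177 × 1875 = 3.617 mm.
With a force P in the spring, the elastic change of the tie is PL/(AE) and that of the spring is P/k; compatibility requires their sum to equal δ_free.
P [ L/(AE) + 1/k ] = δ_free → P [ 1875/(2025×26×10³) + 1/(1700) ] = 3.617.
P = 3.617 / 0.0006238 = 5799 N.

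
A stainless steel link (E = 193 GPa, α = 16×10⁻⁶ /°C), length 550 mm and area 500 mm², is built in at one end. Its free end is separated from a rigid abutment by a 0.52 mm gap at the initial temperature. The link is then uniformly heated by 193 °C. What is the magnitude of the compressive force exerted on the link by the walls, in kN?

P ≈ 207 kN

Free thermal elongation = αΔT L = 16×10⁻⁶ × 193 × 550 = 1.698 mm.
After closing the 0.52 mm clearance, 1.698 − 0.52 = 1.178 mm of expansion remains to be suppressed by the wall.
So σ = E(δ_free − g)/L = 193×10³ × 1.178/550 = 413.5 MPa.
Force on the wall = σA = 413.5 × 500 mm² = 206.8 kN.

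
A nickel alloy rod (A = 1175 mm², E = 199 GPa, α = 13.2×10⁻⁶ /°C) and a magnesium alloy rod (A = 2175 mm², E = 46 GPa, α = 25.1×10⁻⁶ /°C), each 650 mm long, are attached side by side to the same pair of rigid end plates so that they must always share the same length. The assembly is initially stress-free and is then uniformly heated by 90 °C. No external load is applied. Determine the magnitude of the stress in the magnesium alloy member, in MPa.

σ ≈ 34.5 MPa (compressive)

Equilibrium of a rigid end plate with no external load gives equal and opposite internal forces ±P in the two members. Since α_{magnesium alloy} > α_{nickel alloy}, heating drives the magnesium alloy into compression and the nickel alloy into tension.
Compatibility of the two members (thermal + elastic change equal): (α₁ − α₂)ΔT = P·[1/(A₁E₁) + 1/(A₂E₂)].
|α₁ − α₂|·ΔT = 11.9×10⁻⁶ × 90 = 0.001071.
1/(A₁E₁) + 1/(A₂E₂) = 1/(1175×199×10³) + 1/(2175×46×10³) = 1.427×10⁻⁸ N⁻¹.
P = 0.001071 / 1.427×10⁻⁸ = 75040 N = 75.04 kN.
σ_{magnesium alloy} = P/A₂ = 75040/2175 = 34.5 MPa, compressive.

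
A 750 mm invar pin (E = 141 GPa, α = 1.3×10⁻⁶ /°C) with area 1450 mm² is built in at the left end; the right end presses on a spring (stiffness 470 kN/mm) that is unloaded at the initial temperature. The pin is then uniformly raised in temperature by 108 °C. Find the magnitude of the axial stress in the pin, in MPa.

σ ≈ 12.5 MPa (compressive)

If the spring were absent the pin would lengthen by αΔT L = 1.3×10⁻⁶ × 108 × 750 = 0.1053 mm.
With a force P in the spring, the elastic change of the pin is PL/(AE) and that of the spring is P/k; compatibility requires their sum to equal δ_free.
P [ L/(AE) + 1/k ] = δ_free → P [ 750/(1450×141×10³) + 1/(470×10³) ] = 0.1053.
P = 0.1053 / 5.796×10⁻⁶ = 18170 N.
σ = P/A = 18170/1450 = 12.53 MPa.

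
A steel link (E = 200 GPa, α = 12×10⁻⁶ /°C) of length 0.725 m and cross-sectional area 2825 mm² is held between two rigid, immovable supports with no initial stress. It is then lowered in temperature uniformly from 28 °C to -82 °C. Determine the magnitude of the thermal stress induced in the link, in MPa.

σ ≈ 264 MPa (tensile)

The supports are rigid, so the total axial strain is zero. The restrained thermal strain is ε = αΔT = 12×10⁻⁶ × 110 = 1320×10⁻⁶.
Hence σ = E·αΔT = 200×10³ × 1320×10⁻⁶ = 264 MPa, tensile.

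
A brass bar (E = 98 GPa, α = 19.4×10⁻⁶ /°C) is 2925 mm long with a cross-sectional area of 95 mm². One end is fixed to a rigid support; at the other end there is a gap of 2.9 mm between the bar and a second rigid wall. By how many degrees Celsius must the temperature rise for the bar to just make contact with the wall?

Contact occurs when the free expansion equals the gap: αΔT L = 2.9 mm.
So ΔT = g/(αL) = 2.9/(19.4×10⁻⁶ × 2925) = 51.11 °C.

ΔT ≈ 51.1 °C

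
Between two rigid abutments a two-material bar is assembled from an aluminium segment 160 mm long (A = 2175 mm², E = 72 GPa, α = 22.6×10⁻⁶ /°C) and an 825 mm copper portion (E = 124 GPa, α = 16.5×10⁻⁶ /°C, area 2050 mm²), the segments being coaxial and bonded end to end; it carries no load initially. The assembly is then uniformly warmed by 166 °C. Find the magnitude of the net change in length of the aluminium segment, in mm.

Free thermal expansion of the whole bar: Σ αᵢΔT Lᵢ = 22.6×10⁻⁶×166×160 + 16.5×10⁻⁶×166×825 = 2.86 mm.
The rigid supports impose zero overall length change; the single axial force P common to all segments must satisfy P Σ Lᵢ/(AᵢEᵢ) = δ_free.
Σ Lᵢ/(AᵢEᵢ) = 160/(2175×72×10³) + 825/(2050×124×10³) = 4.267×10⁻⁶ mm/N.
P = 2.86 / 4.267×10⁻⁶ = 670200 N = 670.2 kN, compressive.
For the aluminium segment, free thermal change = 22.6×10⁻⁶×166×160 = 0.6003 mm and elastic change from P = 670200×160/(2175×72×10³) = 0.6848 mm; these oppose, so the net change is 0.0845 mm (segment shortens).

|ΔL| ≈ 0.0845 mm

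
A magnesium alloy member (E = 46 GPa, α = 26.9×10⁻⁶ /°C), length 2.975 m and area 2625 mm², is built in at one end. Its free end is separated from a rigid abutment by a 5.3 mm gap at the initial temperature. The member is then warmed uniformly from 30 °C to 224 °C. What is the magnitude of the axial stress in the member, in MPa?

Unrestrained expansion: δ_free = αΔT L = 26.9×10⁻⁶ × 194 × 2975 = 15.53 mm.
After closing the 5.3 mm clearance, 15.53 − 5.3 = 10.23 mm of expansion remains to be suppressed by the wall.
So σ = E(δ_free − g)/L = 46×10³ × 10.23/2975 = 158.1 MPa.

σ ≈ 158 MPa (compressive)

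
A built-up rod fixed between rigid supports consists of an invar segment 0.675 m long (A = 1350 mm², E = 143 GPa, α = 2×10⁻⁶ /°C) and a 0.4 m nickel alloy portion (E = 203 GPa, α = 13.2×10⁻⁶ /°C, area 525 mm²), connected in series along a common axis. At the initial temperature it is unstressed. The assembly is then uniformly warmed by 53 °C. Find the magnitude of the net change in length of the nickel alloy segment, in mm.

If the supports were absent, the total length change would be Σ αᵢΔT Lᵢ = 2×10⁻⁶×53×675 + 13.2×10⁻⁶×53×400 = 0.3514 mm.
Since the ends are fixed, an axial force P builds up, equal in every segment, with P · Σ Lᵢ/(AᵢEᵢ) = δ_free.
Σ Lᵢ/(AᵢEᵢ) = 675/(1350×143×10³) + 400/(525×203×10³) = 7.25×10⁻⁶ mm/N.
P = 0.3514 / 7.25×10⁻⁶ = 48470 N = 48.47 kN, compressive.
For the nickel alloy segment, free thermal change = 13.2×10⁻⁶×53×400 = 0.2798 mm and elastic change from P = 48470×400/(525×203×10³) = 0.1819 mm; these oppose, so the net change is 0.0979 mm (segment lengthens).

|ΔL| ≈ 0.0979 mm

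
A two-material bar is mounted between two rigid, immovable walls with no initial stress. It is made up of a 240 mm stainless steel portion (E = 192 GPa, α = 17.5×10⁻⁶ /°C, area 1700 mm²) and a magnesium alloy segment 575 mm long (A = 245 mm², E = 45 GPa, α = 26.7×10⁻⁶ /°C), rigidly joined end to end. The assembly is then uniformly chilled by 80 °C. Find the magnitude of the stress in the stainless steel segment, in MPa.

Free thermal contraction of the whole bar: Σ αᵢΔT Lᵢ = 17.5×10⁻⁶×80×240 + 26.7×10⁻⁶×80×575 = 1.564 mm.
The rigid supports impose zero overall length change; the single axial force P common to all segments must satisfy P Σ Lᵢ/(AᵢEᵢ) = δ_free.
Σ Lᵢ/(AᵢEᵢ) = 240/(1700×192×10³) + 575/(245×45×10³) = 5.289×10⁻⁵ mm/N.
P = 1.564 / 5.289×10⁻⁵ = 29570 N = 29.57 kN, tensile.
σ_{stainless steel} = P / A = 29570 / 1700 = 17.4 MPa.

σ ≈ 17.4 MPa (tensile)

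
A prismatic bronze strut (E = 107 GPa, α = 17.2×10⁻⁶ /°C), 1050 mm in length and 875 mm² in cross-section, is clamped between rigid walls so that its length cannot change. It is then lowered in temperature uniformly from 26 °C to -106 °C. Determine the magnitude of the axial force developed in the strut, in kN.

The ends cannot move, so σ = EαΔT = 107×10³ × 17.2×10⁻⁶ × 132 = 242.9 MPa.
Axial force P = σA = 242.9 × 875 = 212600 N = 212.6 kN, tensile.

P ≈ 213 kN (tensile)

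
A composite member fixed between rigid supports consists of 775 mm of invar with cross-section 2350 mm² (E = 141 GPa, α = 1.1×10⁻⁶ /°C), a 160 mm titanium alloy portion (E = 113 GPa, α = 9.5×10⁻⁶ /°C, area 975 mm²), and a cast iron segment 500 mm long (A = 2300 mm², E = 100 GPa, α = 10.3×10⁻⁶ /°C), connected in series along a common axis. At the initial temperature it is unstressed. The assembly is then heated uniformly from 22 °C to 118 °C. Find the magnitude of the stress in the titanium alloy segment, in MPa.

Free thermal expansion of the whole bar: Σ αᵢΔT Lᵢ = 1.1×10⁻⁶×96×775 + 9.5×10⁻⁶×96×160 + 10.3×10⁻⁶×96×500 = 0.7222 mm.
The rigid supports impose zero overall length change; the single axial force P common to all segments must satisfy P Σ Lᵢ/(AᵢEᵢ) = δ_free.
The series flexibility is Σ Lᵢ/(AᵢEᵢ) = 775/(2350×141×10³) + 160/(975×113×10³) + 500/(2300×100×10³) = 5.965×10⁻⁶ mm/N.
P = 0.7222 / 5.965×10⁻⁶ = 121100 N = 121.1 kN, compressive.
σ_{titanium alloy} = P / A = 121100 / 975 = 124.2 MPa.

σ ≈ 124 MPa (compressive)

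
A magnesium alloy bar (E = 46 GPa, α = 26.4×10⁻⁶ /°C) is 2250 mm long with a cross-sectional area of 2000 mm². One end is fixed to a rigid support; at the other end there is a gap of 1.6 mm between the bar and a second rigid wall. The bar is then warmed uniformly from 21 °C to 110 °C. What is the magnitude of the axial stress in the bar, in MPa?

Free thermal elongation = αΔT L = 26.4×10⁻⁶ × 89 × 2250 = 5.287 mm.
The gap closes (δ_free > 1.6 mm) and the wall then resists a further 5.287 − 1.6 = 3.687 mm of expansion.
That suppressed elongation corresponds to σ = E·Δ/L = 46×10³ × 3.687/2250 = 75.37 MPa.

σ ≈ 75.4 MPa (compressive)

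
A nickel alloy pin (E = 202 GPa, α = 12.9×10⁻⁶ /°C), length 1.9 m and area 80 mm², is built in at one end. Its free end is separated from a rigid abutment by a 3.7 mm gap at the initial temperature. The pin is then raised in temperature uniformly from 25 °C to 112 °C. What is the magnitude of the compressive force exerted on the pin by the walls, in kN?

Unrestrained expansion: δ_free = αΔT L = 12.9×10⁻⁶ × 87 × 1900 = 2.132 mm.
Since δ_free = 2.13 mm is less than the 3.7 mm gap, the pin never touches the wall. No axial force develops.

P ≈ 0 kN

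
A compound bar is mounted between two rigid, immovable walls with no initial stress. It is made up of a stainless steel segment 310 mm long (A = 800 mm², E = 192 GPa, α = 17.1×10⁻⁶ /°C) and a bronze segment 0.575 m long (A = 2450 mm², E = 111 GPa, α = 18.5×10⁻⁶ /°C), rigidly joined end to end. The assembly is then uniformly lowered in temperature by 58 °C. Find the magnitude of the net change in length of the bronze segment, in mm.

If the supports were absent, the total length change would be Σ αᵢΔT Lᵢ = 17.1×10⁻⁶×58×310 + 18.5×10⁻⁶×58×575 = 0.9244 mm.
The walls prevent any net length change, so an axial force P (same in every segment) develops. Compatibility: P · Σ Lᵢ/(AᵢEᵢ) = δ_free.
The series flexibility is Σ Lᵢ/(AᵢEᵢ) = 310/(800×192×10³) + 575/(2450×111×10³) = 4.133×10⁻⁶ mm/N.
Hence P = δ_free / Σ(L/AE) = 0.9244/4.133×10⁻⁶ = 223.7 kN (tensile).
For the bronze segment, free thermal change = 18.5×10⁻⁶×58×575 = 0.617 mm and elastic change from P = 223700×575/(2450×111×10³) = 0.473 mm; these oppose, so the net change is 0.144 mm (segment shortens).

|ΔL| ≈ 0.144 mm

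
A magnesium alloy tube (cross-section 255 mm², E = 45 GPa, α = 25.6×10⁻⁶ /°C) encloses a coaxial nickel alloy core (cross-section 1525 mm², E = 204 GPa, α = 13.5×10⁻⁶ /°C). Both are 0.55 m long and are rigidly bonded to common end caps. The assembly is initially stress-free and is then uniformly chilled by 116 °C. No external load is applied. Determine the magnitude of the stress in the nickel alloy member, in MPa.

Equilibrium of a rigid end plate with no external load gives equal and opposite internal forces ±P in the two members. Since α_{magnesium alloy} > α_{nickel alloy}, cooling drives the magnesium alloy into tension and the nickel alloy into compression.
Compatibility of the two members (thermal + elastic change equal): (α₁ − α₂)ΔT = P·[1/(A₁E₁) + 1/(A₂E₂)].
|α₁ − α₂|·ΔT = 12.1×10⁻⁶ × 116 = 0.001404.
1/(A₁E₁) + 1/(A₂E₂) = 1/(255×45×10³) + 1/(1525×204×10³) = 9.036×10⁻⁸ N⁻¹.
P = 0.001404 / 9.036×10⁻⁸ = 15530 N = 15.53 kN.
σ_{nickel alloy} = P/A₂ = 15530/1525 = 10.19 MPa, compressive.

σ ≈ 10.2 MPa (compressive)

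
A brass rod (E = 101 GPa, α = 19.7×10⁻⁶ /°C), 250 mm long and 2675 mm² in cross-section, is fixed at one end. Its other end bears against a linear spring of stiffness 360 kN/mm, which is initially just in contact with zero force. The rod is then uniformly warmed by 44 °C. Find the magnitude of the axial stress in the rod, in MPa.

σ ≈ 21.9 MPa (compressive)

The unrestrained thermal change is αΔT L = 19.7×10⁻⁶ × 44 × 250 = 0.2167 mm.
With a force P in the spring, the elastic change of the rod is PL/(AE) and that of the spring is P/k; compatibility requires their sum to equal δ_free.
So P = δ_free / [L/(AE) + 1/k] = 0.2167 / [ 250/(2675×101×10³) + 1/(360×10³) ].
P = 0.2167 / 3.703×10⁻⁶ = 58520 N.
σ = P/A = 58520/2675 = 21.88 MPa.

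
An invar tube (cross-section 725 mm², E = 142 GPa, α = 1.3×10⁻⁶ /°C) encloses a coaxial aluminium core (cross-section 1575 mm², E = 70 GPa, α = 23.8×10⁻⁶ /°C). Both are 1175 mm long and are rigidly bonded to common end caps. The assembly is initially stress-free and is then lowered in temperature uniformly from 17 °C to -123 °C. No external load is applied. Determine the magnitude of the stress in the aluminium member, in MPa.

The aluminium has the larger α, so on cooling it would change length more than the invar if both were free. The rigid plates force a common final length, so the aluminium is put into tension and the invar into compression, with equal and opposite forces P (no external load).
Compatibility of the two members (thermal + elastic change equal): (α₁ − α₂)ΔT = P·[1/(A₁E₁) + 1/(A₂E₂)].
|α₁ − α₂|·ΔT = 22.5×10⁻⁶ × 140 = 0.00315.
1/(A₁E₁) + 1/(A₂E₂) = 1/(725×142×10³) + 1/(1575×70×10³) = 1.878×10⁻⁸ N⁻¹.
So P = 0.00315 / 1.878×10⁻⁸ = 167.7 kN.
σ_{aluminium} = P/A₂ = 167700/1575 = 106.5 MPa, tensile.

σ ≈ 106 MPa (tensile)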